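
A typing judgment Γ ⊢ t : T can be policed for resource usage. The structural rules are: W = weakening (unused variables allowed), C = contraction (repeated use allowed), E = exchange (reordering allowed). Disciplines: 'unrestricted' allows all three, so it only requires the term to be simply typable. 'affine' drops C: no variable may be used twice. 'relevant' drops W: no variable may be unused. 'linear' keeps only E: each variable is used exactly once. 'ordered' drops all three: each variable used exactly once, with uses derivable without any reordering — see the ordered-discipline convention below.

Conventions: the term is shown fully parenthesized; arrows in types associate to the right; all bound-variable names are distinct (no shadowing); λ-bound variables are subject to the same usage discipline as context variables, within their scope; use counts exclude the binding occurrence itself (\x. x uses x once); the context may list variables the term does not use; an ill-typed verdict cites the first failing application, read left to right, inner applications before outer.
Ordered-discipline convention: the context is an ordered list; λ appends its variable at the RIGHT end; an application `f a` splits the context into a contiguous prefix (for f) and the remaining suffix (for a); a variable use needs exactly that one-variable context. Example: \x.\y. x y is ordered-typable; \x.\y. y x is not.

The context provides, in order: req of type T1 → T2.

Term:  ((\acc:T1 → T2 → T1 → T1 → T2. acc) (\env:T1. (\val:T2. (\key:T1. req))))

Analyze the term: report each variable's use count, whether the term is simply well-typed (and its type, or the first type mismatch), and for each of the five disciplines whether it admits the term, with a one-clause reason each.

usage: req ×1; acc [bound] ×1; env [bound] ×0; val [bound] ×0; key [bound] ×0
uses in reading order: acc, req
typing: well-typed at T1 → T2 → T1 → T1 → T2
ordered: ✗ — env, val, key never used (weakening)
linear: ✗ — env, val, key never used (weakening)
affine: ✓ — req, acc, env, val, key: no repeats, contraction unneeded
relevant: ✗ — env, val, key never used (weakening)
unrestricted: ✓ — typability at T1 → T2 → T1 → T1 → T2 is all that's needed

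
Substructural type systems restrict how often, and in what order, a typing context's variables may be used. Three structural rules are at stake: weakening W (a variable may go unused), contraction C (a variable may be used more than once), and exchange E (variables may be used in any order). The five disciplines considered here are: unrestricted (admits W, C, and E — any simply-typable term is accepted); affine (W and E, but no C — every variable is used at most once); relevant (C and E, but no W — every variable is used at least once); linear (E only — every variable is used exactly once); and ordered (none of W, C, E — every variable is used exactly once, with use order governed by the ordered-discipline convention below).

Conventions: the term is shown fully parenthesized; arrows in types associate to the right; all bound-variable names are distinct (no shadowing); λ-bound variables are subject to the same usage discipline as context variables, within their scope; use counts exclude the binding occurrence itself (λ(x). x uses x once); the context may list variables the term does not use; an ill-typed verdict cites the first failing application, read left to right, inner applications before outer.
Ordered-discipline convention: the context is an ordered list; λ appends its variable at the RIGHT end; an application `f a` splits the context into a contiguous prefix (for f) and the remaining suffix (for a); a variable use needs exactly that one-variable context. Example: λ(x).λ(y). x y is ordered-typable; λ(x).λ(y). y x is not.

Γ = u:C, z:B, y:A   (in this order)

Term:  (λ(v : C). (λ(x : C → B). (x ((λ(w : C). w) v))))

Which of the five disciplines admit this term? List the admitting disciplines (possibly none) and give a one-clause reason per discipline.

accepted by: affine, unrestricted
use counts: u: 0; z: 0; y: 0; v (bound): 1; x (bound): 1; w (bound): 1
use order (left to right): x, w, v
typing: well-typed at C → (C → B) → B
ordered: ✗ — u, z, y left unused
linear: ✗ — u, z, y left unused
affine: ✓ — at most one use each (u, z, y, v, x, w)
relevant: ✗ — u, z, y left unused
unrestricted: ✓ — typability at C → (C → B) → B is all that's needed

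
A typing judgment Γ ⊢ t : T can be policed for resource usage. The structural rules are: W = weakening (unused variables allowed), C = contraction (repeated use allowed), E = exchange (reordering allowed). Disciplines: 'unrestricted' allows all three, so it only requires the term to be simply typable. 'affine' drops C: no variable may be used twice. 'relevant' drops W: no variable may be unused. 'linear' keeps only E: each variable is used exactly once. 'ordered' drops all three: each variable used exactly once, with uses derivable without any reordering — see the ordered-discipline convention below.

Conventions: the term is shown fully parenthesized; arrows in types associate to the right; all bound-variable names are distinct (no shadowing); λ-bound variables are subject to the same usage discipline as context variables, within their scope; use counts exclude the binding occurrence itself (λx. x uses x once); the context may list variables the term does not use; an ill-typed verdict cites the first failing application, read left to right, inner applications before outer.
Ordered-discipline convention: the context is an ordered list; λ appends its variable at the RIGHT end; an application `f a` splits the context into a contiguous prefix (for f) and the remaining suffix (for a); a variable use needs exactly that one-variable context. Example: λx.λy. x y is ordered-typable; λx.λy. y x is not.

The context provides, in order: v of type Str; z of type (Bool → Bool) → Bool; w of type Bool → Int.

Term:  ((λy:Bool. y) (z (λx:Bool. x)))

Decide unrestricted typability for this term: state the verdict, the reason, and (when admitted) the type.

yes — typability at Bool is all that's needed; term : Bool
use counts: v: 0×; z: 1×; w: 0×; y (bound): 1×; x (bound): 1×
order of uses: y, z, x
typing: well-typed at Bool
summary: ordered ✗ · linear ✗ · affine ✓ · relevant ✗ · unrestricted ✓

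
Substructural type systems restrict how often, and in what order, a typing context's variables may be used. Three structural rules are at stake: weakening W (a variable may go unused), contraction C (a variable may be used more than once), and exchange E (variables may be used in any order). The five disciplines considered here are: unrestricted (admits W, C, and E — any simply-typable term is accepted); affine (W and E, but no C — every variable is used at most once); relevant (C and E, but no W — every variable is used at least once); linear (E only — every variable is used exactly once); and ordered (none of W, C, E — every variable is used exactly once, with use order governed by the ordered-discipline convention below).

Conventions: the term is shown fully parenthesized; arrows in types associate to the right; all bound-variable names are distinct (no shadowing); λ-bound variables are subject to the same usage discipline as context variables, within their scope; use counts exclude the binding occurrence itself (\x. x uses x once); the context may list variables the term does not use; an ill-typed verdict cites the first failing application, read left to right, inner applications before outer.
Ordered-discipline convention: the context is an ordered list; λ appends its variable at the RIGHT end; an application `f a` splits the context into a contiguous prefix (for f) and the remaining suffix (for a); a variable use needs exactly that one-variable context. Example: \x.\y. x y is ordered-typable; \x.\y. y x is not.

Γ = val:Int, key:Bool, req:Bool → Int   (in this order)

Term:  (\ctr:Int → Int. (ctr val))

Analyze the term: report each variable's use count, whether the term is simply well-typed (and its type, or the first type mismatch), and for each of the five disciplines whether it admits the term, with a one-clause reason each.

counts: val: 1×; key: 0×; req: 0×; ctr (λ-bound): 1×
use order (left to right): ctr, val
typing: well-typed — term : (Int → Int) → Int
ordered ✗ (key, req never used (weakening))
linear ✗ (key, req never used (weakening))
affine ✓ (none of val, key, req, ctr used more than once)
relevant ✗ (key, req never used (weakening))
unrestricted ✓ (simply typable at (Int → Int) → Int; W, C, E all held)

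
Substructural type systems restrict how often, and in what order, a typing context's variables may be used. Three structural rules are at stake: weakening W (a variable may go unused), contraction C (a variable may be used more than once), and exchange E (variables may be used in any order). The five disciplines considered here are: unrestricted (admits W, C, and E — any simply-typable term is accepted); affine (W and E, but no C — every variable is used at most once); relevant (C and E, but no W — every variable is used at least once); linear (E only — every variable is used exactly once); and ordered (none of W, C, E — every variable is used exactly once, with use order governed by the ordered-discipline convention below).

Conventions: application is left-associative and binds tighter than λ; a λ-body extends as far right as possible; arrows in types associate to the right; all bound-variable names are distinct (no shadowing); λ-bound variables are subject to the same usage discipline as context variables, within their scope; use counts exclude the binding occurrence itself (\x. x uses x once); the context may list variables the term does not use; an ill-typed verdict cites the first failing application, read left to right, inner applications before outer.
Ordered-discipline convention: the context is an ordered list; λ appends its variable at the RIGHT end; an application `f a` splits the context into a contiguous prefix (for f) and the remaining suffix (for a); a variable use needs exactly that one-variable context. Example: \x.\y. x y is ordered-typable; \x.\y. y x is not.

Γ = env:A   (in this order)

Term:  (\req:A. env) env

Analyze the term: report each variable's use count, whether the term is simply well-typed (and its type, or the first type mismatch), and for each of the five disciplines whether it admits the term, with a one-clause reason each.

counts: env=2; req (bound)=0
uses in reading order: env, env
typing: ✓ — A
ordered: ✗, needs contraction — env ×2; needs weakening: req unused
linear: ✗, needs contraction — env ×2; needs weakening: req unused
affine: ✗, needs contraction — env ×2
relevant: ✗, needs weakening: req unused
unrestricted: ✓, type-checks (A) and nothing is barred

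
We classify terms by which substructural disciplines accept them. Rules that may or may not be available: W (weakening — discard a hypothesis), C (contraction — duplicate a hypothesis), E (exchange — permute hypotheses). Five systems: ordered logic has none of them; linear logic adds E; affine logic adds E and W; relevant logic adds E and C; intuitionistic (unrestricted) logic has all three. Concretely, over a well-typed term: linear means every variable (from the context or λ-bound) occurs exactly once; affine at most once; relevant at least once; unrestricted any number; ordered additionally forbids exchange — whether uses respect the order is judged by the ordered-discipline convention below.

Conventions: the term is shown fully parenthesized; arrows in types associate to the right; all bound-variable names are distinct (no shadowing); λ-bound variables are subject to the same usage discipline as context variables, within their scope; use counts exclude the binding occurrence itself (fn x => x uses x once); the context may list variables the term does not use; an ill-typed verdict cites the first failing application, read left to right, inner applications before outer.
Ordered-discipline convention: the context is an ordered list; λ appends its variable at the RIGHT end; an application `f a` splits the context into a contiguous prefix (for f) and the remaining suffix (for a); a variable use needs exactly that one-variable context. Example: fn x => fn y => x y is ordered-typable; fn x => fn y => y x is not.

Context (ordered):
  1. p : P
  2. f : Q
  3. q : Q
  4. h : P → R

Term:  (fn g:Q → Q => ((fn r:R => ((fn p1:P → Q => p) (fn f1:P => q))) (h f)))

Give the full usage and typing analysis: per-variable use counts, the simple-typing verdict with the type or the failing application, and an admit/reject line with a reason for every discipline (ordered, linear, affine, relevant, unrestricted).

variable uses: p: 1; f: 1; q: 1; h: 1; g (bound): 0; r (bound): 0; p1 (bound): 0; f1 (bound): 0
left-to-right use order: p, q, h, f
typing: ill-typed: a function awaiting P gets Q
ordered: ✗, not simply typable
linear: ✗, fails simple typing
affine: ✗, a type mismatch blocks all five
relevant: ✗, the type mismatch rejects it
unrestricted: ✗, not simply typable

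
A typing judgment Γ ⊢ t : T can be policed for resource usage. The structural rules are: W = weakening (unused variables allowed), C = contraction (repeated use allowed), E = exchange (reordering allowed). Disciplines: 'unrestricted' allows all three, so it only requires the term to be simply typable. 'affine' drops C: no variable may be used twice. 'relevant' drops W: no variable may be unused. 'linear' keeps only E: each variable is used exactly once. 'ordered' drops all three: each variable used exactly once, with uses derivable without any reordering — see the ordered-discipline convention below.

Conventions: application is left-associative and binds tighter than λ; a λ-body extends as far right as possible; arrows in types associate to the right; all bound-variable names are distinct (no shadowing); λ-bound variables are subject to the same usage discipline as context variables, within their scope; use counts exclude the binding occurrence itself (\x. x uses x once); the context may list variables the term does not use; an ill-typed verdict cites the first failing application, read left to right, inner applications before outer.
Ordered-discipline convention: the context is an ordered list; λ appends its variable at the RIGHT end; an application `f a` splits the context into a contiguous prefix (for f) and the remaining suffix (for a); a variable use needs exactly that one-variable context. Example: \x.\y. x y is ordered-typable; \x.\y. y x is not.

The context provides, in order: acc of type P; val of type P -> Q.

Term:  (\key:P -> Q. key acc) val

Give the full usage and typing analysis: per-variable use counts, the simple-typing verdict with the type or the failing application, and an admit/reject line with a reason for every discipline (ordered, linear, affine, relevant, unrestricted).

counts: acc: 1×, val: 1×, key [bound]: 1×
order of uses: key, acc, val
typing: the term checks, with type Q
ordered ✗ (needs exchange: uses follow key, acc, val)
linear ✓ (exactly-once usage across acc, val, key)
affine ✓ (none of acc, val, key used more than once)
relevant ✓ (every one of acc, val, key appears)
unrestricted ✓ (type-checks (Q) and nothing is barred)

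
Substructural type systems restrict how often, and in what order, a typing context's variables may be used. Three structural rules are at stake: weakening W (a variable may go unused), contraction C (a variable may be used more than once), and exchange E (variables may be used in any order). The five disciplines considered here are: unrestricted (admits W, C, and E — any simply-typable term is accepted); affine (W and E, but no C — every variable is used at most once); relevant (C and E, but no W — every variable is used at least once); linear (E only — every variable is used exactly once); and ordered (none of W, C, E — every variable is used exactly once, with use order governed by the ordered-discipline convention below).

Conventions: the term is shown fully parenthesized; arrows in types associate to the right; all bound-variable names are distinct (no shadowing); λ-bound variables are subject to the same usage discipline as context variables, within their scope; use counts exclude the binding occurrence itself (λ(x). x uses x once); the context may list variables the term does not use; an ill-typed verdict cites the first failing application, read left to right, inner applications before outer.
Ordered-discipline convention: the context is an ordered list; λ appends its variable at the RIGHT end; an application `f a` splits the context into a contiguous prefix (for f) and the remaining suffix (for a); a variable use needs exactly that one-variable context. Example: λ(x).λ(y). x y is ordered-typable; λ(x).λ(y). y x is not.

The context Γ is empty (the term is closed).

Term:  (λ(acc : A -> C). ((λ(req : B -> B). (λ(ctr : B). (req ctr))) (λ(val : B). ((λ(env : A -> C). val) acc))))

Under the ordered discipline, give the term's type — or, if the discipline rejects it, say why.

not well-typed under ordered — env left unused
counts: acc (bound): 1, req (bound): 1, ctr (bound): 1, val (bound): 1, env (bound): 0
order of uses: req, ctr, val, acc
typing: well-typed at (A -> C) -> B -> B
per-discipline verdicts: ordered ✗ | linear ✗ | affine ✓ | relevant ✗ | unrestricted ✓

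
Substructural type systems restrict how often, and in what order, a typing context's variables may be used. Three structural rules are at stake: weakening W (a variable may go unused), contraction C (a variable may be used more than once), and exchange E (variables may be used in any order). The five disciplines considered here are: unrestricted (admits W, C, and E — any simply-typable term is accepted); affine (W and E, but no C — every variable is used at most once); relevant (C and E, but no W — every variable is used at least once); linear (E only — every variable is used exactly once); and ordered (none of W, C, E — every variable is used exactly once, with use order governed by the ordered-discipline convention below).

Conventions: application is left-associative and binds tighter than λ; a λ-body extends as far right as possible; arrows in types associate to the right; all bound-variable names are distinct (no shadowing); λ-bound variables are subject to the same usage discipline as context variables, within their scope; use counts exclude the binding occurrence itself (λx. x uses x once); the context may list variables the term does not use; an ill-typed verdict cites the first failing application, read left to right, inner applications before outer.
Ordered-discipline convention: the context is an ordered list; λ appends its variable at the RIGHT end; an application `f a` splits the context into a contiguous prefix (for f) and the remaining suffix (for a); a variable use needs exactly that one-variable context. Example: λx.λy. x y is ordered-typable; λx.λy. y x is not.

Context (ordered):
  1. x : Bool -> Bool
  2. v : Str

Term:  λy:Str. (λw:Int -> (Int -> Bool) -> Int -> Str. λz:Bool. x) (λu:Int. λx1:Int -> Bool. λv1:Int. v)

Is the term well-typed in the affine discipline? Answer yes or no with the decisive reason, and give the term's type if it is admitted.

yes — x, v, y, w, z, u, x1, v1: no repeats, contraction unneeded; term : Str -> Bool -> Bool -> Bool
variable uses: x: 1×, v: 1×, y [bound]: 0×, w [bound]: 0×, z [bound]: 0×, u [bound]: 0×, x1 [bound]: 0×, v1 [bound]: 0×
left-to-right use order: x, v
typing: well-typed — term : Str -> Bool -> Bool -> Bool
across the five disciplines: ordered ✗, linear ✗, affine ✓, relevant ✗, unrestricted ✓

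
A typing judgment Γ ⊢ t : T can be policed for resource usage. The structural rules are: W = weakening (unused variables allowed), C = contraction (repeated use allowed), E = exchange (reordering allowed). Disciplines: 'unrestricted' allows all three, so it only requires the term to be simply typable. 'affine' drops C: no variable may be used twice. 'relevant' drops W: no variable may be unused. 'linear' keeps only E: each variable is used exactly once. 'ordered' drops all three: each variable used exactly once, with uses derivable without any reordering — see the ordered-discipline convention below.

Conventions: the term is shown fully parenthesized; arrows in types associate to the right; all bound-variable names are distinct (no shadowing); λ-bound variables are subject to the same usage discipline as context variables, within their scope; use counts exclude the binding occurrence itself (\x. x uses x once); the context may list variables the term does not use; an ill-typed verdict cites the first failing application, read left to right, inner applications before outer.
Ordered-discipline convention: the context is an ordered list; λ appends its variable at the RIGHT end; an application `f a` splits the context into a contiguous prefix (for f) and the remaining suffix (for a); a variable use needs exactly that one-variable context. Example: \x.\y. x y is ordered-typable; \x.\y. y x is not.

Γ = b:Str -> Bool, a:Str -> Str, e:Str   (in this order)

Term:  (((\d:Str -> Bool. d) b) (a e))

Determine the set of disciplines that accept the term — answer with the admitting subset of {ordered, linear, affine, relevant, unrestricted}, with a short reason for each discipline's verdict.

admitted in: ordered, linear, affine, relevant, unrestricted
use counts: b ×1, a ×1, e ×1, d (λ-bound) ×1
use order (left to right): d, b, a, e
typing: the term checks, with type Bool
ordered: ✓ — b, a, e, d once each; derivable with no W/C/E
linear: ✓ — exactly-once usage across b, a, e, d
affine: ✓ — at most one use each (b, a, e, d)
relevant: ✓ — none of b, a, e, d goes unused
unrestricted: ✓ — typability at Bool is all that's needed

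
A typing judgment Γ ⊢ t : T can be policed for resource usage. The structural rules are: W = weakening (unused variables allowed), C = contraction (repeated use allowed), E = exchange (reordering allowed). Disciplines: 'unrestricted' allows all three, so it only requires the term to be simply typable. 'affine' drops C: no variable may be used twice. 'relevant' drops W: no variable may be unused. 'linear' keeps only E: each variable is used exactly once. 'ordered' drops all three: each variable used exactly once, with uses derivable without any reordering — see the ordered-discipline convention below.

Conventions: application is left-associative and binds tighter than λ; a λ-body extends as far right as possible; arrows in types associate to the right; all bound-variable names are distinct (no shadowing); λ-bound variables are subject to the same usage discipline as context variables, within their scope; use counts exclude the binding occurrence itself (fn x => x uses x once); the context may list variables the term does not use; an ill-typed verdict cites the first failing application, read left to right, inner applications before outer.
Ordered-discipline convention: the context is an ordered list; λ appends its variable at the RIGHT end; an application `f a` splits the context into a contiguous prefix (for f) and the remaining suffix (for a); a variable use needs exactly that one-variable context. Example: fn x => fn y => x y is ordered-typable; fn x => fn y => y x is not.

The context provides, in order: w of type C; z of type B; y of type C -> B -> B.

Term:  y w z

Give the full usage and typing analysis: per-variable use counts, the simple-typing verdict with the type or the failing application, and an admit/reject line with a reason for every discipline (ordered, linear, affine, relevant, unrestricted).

use counts: w ×1; z ×1; y ×1
order of uses: y, w, z
typing: well-typed at B
ordered ✗ (needs exchange: uses follow y, w, z)
linear ✓ (exactly-once usage across w, z, y)
affine ✓ (at most one use each (w, z, y))
relevant ✓ (at least one use each (w, z, y))
unrestricted ✓ (type-checks (B) and nothing is barred)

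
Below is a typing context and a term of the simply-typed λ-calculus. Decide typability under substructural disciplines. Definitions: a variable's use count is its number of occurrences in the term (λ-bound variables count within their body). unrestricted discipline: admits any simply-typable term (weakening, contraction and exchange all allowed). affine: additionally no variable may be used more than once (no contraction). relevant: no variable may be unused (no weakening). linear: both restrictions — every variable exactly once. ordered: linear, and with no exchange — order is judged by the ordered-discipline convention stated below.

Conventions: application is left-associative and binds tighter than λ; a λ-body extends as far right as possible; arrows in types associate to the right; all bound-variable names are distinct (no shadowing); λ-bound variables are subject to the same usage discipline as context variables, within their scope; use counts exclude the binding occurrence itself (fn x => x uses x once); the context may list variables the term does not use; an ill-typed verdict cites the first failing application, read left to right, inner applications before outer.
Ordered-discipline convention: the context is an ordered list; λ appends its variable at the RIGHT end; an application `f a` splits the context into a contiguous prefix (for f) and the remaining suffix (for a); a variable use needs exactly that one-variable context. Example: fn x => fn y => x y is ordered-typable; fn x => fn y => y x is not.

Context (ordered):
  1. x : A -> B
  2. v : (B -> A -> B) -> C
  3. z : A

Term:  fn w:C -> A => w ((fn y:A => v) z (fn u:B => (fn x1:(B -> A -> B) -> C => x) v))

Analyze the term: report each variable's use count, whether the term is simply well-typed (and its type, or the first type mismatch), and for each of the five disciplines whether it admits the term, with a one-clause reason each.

variable uses: x: 1; v: 2; z: 1; w [bound]: 1; y [bound]: 0; u [bound]: 0; x1 [bound]: 0
use order (left to right): w, v, z, x, v
typing: ✓ — (C -> A) -> A
ordered: ✗, needs contraction — v ×2; needs weakening: y, u, x1 unused
linear: ✗, needs contraction — v ×2; needs weakening: y, u, x1 unused
affine: ✗, needs contraction — v ×2
relevant: ✗, needs weakening: y, u, x1 unused
unrestricted: ✓, simply typable at (C -> A) -> A; W, C, E all held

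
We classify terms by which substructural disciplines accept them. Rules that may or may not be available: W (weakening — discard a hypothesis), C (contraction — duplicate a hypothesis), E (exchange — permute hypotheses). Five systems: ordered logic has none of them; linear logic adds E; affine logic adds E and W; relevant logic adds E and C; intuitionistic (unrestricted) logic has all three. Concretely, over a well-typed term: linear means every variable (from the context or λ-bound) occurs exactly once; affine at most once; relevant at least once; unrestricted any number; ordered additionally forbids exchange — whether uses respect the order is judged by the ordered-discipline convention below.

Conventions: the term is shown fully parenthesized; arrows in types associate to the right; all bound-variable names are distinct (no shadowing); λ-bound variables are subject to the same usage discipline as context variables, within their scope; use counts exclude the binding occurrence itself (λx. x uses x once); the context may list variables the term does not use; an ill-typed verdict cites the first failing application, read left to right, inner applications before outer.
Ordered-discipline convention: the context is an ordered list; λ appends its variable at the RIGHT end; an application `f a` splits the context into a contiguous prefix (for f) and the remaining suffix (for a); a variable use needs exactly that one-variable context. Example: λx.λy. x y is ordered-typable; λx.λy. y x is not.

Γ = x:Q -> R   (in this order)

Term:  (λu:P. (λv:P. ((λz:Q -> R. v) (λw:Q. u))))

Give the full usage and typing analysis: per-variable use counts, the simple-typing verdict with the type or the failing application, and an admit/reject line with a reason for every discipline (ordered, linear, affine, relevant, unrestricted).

use counts: x=0, u (bound)=1, v (bound)=1, z (bound)=0, w (bound)=0
order of uses: v, u
typing: ill-typed: argument of type Q -> P where Q -> R is required
ordered: ✗ — not simply typable
linear: ✗ — fails simple typing
affine: ✗ — a type mismatch blocks all five
relevant: ✗ — the type mismatch rejects it
unrestricted: ✗ — not simply typable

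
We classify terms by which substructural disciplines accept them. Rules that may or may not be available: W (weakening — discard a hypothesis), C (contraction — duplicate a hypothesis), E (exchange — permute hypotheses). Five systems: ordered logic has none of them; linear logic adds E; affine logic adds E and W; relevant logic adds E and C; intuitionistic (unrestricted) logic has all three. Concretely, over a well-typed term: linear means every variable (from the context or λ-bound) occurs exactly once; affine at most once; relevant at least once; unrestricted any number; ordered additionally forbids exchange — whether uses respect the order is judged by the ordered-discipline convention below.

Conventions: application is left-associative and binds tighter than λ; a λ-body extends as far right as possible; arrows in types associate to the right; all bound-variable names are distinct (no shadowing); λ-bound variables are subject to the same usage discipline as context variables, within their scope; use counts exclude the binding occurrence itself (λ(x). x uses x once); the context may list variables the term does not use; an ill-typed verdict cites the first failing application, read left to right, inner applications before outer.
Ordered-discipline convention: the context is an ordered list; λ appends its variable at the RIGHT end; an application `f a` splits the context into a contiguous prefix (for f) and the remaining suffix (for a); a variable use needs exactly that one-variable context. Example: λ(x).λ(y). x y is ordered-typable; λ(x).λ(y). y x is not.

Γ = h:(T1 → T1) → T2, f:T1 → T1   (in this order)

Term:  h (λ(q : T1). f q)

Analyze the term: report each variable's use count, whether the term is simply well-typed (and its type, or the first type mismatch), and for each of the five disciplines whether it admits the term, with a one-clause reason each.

counts: h: 1×, f: 1×, q (λ-bound): 1×
use order (left to right): h, f, q
typing: well-typed at T2
ordered: ✓, h, f, q: once each, no exchange needed
linear: ✓, exactly-once usage across h, f, q
affine: ✓, none of h, f, q used more than once
relevant: ✓, h, f, q: all used, weakening unneeded
unrestricted: ✓, simply typable at T2; W, C, E all held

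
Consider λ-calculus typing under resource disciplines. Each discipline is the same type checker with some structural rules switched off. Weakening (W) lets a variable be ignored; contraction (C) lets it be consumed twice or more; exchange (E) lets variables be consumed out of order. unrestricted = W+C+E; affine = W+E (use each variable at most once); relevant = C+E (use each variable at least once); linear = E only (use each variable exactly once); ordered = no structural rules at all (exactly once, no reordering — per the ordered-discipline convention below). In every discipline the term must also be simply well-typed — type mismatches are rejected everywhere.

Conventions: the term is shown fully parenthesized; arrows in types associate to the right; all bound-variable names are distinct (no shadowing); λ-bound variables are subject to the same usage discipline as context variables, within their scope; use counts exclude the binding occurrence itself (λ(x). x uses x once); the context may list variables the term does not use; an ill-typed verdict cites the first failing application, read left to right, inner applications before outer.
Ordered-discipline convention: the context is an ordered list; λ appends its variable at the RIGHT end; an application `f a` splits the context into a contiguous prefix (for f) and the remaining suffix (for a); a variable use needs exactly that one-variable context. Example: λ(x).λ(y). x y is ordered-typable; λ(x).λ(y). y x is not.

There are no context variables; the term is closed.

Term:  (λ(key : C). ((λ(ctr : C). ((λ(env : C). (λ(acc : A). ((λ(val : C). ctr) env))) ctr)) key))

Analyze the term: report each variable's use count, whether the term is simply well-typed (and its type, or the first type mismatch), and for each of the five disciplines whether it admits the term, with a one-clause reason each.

counts: key [bound]=1, ctr [bound]=2, env [bound]=1, acc [bound]=0, val [bound]=0
use order (left to right): ctr, env, ctr, key
typing: well-typed at C -> A -> C
ordered ✗ (uses contraction: ctr ×2; needs weakening: acc, val unused)
linear ✗ (uses contraction: ctr ×2; needs weakening: acc, val unused)
affine ✗ (uses contraction: ctr ×2)
relevant ✗ (needs weakening: acc, val unused)
unrestricted ✓ (type-checks (C -> A -> C) and nothing is barred)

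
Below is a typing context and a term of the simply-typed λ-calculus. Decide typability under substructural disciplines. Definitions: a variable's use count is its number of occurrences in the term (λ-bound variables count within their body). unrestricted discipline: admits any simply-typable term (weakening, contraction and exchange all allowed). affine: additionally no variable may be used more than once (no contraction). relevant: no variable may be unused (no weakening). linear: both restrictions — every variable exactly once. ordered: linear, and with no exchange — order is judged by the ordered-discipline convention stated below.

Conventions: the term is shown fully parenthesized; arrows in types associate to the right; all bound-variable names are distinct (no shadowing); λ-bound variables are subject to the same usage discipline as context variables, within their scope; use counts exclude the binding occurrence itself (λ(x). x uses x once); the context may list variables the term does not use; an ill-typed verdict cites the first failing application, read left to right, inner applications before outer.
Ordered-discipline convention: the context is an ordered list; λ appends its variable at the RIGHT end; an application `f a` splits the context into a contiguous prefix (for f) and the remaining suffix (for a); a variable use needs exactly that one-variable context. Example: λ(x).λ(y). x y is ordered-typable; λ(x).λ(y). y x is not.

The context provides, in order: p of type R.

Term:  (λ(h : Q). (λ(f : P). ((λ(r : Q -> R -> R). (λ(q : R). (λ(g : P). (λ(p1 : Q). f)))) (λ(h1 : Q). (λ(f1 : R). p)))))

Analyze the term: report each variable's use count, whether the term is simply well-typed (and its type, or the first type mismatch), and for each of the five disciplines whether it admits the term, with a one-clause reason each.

usage: p: 1×, h [bound]: 0×, f [bound]: 1×, r [bound]: 0×, q [bound]: 0×, g [bound]: 0×, p1 [bound]: 0×, h1 [bound]: 0×, f1 [bound]: 0×
use order (left to right): f, p
typing: the term checks, with type Q -> P -> R -> P -> Q -> P
ordered: ✗ — h, r, q, g, p1, h1, f1 never used (weakening)
linear: ✗ — h, r, q, g, p1, h1, f1 never used (weakening)
affine: ✓ — at most one use each (p, h, f, r, q, g, p1, h1, f1)
relevant: ✗ — h, r, q, g, p1, h1, f1 never used (weakening)
unrestricted: ✓ — type-checks (Q -> P -> R -> P -> Q -> P) and nothing is barred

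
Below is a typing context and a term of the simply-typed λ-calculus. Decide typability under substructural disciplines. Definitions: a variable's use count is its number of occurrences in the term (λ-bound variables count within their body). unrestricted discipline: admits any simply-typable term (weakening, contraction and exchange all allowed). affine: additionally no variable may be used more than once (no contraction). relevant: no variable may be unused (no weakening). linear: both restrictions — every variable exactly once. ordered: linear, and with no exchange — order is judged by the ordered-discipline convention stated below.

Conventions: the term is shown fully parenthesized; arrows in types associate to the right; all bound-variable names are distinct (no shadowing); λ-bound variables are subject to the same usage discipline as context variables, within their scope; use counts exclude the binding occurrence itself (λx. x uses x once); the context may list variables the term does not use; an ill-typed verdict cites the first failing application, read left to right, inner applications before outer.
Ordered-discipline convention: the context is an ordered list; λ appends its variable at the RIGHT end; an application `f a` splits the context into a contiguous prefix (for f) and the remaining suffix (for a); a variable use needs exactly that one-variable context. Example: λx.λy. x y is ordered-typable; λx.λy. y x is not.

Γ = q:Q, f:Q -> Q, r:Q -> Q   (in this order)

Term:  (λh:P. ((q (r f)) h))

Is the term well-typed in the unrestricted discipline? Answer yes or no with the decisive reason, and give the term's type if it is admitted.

no — the type mismatch rejects it
variable uses: q: 1×, f: 1×, r: 1×, h (bound): 1×
uses in reading order: q, r, f, h
typing: ill-typed: a function awaiting Q gets Q -> Q
across the five disciplines: ordered ✗; linear ✗; affine ✗; relevant ✗; unrestricted ✗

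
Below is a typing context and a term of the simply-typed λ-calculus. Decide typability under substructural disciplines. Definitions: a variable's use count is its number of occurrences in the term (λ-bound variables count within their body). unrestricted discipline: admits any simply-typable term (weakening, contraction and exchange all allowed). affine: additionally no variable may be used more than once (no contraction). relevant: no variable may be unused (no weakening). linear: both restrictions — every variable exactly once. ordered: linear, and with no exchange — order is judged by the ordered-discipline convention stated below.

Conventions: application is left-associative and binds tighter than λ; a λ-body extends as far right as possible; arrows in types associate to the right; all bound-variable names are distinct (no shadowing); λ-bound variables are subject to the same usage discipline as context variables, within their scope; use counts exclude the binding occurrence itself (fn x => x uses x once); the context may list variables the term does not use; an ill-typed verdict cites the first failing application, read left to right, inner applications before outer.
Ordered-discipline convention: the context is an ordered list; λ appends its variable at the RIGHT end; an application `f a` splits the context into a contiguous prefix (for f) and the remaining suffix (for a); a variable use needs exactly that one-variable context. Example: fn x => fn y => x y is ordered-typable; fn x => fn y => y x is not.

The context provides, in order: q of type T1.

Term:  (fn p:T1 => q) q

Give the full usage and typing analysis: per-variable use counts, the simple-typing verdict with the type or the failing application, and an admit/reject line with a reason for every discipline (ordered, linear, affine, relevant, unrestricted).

variable uses: q: 2×; p (bound): 0×
left-to-right use order: q, q
typing: ✓ — T1
ordered: ✗ — repeated use of q ×2; needs weakening: p unused
linear: ✗ — repeated use of q ×2; needs weakening: p unused
affine: ✗ — repeated use of q ×2
relevant: ✗ — needs weakening: p unused
unrestricted: ✓ — typability at T1 is all that's needed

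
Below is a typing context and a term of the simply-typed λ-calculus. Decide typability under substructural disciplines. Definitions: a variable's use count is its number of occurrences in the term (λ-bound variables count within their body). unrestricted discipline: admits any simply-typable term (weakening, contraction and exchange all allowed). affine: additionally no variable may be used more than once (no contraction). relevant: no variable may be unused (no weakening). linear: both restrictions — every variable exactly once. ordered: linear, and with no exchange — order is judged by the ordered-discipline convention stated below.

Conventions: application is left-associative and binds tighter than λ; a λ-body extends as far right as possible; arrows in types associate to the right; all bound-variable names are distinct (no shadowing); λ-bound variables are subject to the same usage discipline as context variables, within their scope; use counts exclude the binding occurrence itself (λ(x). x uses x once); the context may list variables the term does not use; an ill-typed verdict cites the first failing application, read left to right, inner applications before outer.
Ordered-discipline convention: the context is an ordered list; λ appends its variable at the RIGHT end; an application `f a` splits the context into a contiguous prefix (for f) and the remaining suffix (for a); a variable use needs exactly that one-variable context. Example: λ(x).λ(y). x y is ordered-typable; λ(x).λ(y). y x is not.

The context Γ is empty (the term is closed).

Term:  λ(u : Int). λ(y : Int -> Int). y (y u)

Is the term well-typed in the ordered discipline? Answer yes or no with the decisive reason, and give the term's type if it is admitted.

no — y ×2 used more than once (contraction)
use counts: u (bound): 1×, y (bound): 2×
left-to-right use order: y, y, u
typing: the term checks, with type Int -> (Int -> Int) -> Int
across the five disciplines: ordered ✗ | linear ✗ | affine ✗ | relevant ✓ | unrestricted ✓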